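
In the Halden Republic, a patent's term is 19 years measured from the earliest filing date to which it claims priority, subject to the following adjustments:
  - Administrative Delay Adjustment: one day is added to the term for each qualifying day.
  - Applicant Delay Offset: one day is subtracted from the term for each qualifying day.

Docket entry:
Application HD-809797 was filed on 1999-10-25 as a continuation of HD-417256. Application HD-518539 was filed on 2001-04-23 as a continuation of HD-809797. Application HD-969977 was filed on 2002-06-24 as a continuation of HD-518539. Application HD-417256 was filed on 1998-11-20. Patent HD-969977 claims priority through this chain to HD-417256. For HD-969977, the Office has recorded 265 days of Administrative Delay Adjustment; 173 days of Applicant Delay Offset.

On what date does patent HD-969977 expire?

Earliest priority filing: 20 November 1998.
Base term: 20 November 1998 + 19 years → 20 November 2017.
Administrative Delay Adjustment: +265 days → 12 August 2018.
Applicant Delay Offset: −173 days → 20 February 2018.

2018-02-20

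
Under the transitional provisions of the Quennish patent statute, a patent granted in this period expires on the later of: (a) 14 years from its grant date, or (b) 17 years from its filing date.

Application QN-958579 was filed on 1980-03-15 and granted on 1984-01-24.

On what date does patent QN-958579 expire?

(a) grant + 14 years → 24 January 1998.
(b) filing + 17 years → 15 March 1997.
Later of the two: 24 January 1998.

January 24, 1998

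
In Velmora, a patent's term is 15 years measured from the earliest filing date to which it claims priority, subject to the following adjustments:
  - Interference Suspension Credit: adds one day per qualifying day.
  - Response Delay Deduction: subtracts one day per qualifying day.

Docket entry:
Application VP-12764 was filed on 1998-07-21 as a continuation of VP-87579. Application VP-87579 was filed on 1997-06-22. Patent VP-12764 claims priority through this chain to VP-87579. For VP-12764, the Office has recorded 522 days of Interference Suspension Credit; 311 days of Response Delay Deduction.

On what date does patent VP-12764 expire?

Earliest priority filing: 22 June 1997.
Base term: 22 June 1997 + 15 years → 22 June 2012.
Interference Suspension Credit: +522 days → 26 November 2013.
Response Delay Deduction: −311 days → 19 January 2013.

January 19, 2013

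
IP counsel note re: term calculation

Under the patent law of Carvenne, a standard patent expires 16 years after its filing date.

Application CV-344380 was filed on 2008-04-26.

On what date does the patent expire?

2024-04-26

Filing date + 16 years → 26 April 2024.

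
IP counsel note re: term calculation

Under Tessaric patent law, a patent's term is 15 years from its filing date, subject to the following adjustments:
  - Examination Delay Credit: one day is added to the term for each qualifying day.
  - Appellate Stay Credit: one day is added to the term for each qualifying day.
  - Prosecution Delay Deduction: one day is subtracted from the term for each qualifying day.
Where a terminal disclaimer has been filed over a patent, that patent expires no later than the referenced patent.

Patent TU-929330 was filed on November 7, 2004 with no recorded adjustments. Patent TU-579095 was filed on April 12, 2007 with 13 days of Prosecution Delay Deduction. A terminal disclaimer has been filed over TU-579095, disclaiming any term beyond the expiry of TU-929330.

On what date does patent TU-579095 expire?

2019-11-07

Natural term of TU-579095:
  Base: filing + 15 years → 12 April 2022.
  Prosecution Delay Deduction: −13 days → 30 March 2022.
Expiry of referenced patent TU-929330:
  Base: filing + 15 years → 7 November 2019.
Terminal disclaimer: TU-579095 expires on the earlier of 30 March 2022 and 7 November 2019.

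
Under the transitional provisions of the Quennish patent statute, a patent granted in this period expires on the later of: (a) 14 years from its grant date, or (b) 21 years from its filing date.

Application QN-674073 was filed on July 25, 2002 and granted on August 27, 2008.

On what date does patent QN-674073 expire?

(a) grant + 14 years → 27 August 2022.
(b) filing + 21 years → 25 July 2023.
Later of the two: 25 July 2023.

2023-07-25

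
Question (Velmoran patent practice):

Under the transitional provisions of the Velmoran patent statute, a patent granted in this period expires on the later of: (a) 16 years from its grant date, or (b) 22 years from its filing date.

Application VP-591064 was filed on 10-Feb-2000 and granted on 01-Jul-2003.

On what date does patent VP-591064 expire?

February 10, 2022

(a) grant + 16 years → 1 July 2019.
(b) filing + 22 years → 10 February 2022.
Later of the two: 10 February 2022.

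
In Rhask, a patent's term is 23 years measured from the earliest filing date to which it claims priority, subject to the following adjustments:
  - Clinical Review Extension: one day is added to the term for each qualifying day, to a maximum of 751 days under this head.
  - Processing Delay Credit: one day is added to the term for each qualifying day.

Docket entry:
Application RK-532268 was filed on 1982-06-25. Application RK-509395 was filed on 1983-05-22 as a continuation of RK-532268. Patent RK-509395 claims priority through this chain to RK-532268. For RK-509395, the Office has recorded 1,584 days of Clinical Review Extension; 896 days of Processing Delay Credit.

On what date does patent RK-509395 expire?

Earliest priority filing: 25 June 1982.
Base term: 25 June 1982 + 23 years → 25 June 2005.
Clinical Review Extension: 1584 days claimed exceeds the 751-day cap, so +751 days → 16 July 2007.
Processing Delay Credit: +896 days → 28 December 2009.

2009-12-28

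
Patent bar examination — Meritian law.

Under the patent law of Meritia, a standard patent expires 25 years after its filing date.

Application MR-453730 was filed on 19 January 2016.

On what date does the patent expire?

Filing date + 25 years → 19 January 2041.

January 19, 2041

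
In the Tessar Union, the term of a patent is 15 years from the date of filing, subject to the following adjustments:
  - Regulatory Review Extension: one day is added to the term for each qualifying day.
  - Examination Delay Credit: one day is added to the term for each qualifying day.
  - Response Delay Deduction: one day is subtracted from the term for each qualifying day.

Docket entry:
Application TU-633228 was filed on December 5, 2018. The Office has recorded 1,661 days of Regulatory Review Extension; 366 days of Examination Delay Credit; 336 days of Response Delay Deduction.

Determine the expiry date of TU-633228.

July 23, 2038

Base term: filing date + 15 years → 5 December 2033.
Regulatory Review Extension: +1661 days → 23 June 2038.
Examination Delay Credit: +366 days → 24 June 2039.
Response Delay Deduction: −336 days → 23 July 2038.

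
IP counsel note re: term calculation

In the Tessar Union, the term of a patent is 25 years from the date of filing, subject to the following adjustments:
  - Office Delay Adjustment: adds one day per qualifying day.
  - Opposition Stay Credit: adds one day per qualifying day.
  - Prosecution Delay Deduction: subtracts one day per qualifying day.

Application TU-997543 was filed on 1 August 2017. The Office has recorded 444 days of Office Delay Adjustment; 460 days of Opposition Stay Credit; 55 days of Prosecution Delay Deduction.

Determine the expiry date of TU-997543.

2044-11-27

Base term: filing date + 25 years → 1 August 2042.
Office Delay Adjustment: +444 days → 19 October 2043.
Opposition Stay Credit: +460 days → 21 January 2045.
Prosecution Delay Deduction: −55 days → 27 November 2044.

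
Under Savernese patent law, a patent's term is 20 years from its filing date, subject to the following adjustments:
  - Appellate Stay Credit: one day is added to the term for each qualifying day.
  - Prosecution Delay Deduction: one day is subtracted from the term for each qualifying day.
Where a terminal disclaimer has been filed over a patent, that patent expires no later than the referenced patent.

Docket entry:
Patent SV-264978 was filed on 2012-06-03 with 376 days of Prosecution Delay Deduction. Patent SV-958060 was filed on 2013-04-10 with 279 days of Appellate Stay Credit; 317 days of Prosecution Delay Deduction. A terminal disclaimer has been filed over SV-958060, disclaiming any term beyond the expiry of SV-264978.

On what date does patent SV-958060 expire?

Natural term of SV-958060:
  Base: filing + 20 years → 10 April 2033.
  Appellate Stay Credit: +279 days → 14 January 2034.
  Prosecution Delay Deduction: −317 days → 3 March 2033.
Expiry of referenced patent SV-264978:
  Base: filing + 20 years → 3 June 2032.
  Prosecution Delay Deduction: −376 days → 24 May 2031.
Terminal disclaimer: SV-958060 expires on the earlier of 3 March 2033 and 24 May 2031.

2031-05-24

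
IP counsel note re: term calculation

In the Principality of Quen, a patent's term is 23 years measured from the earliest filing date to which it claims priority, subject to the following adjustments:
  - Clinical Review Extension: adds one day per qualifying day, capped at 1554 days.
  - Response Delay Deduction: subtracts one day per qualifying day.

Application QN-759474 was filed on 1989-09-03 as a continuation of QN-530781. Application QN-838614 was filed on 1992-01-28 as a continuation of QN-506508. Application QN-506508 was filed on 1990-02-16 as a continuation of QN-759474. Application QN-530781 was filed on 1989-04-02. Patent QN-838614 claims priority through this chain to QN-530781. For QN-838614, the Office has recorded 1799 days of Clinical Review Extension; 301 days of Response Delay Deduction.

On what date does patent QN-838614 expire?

September 7, 2015

Earliest priority filing: 2 April 1989.
Base term: 2 April 1989 + 23 years → 2 April 2012.
Clinical Review Extension: 1799 days claimed exceeds the 1554-day cap, so +1554 days → 4 July 2016.
Response Delay Deduction: −301 days → 7 September 2015.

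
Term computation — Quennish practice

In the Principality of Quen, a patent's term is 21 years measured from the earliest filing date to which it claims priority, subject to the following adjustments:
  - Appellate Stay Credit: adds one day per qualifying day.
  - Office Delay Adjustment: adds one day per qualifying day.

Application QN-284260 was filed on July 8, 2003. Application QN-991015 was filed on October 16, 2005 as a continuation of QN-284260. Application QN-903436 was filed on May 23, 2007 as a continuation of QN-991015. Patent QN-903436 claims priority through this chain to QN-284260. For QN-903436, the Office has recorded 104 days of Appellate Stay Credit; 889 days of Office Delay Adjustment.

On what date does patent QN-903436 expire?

Earliest priority filing: 8 July 2003.
Base term: 8 July 2003 + 21 years → 8 July 2024.
Appellate Stay Credit: +104 days → 20 October 2024.
Office Delay Adjustment: +889 days → 28 March 2027.

March 28, 2027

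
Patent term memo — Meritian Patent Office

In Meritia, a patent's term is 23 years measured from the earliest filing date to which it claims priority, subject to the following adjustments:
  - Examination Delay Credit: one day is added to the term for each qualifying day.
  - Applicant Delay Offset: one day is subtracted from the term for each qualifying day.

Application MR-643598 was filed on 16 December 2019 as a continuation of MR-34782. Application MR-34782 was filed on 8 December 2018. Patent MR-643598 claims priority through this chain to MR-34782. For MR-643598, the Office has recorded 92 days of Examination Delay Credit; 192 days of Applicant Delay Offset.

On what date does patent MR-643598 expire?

Earliest priority filing: 8 December 2018.
Base term: 8 December 2018 + 23 years → 8 December 2041.
Examination Delay Credit: +92 days → 10 March 2042.
Applicant Delay Offset: −192 days → 30 August 2041.

2041-08-30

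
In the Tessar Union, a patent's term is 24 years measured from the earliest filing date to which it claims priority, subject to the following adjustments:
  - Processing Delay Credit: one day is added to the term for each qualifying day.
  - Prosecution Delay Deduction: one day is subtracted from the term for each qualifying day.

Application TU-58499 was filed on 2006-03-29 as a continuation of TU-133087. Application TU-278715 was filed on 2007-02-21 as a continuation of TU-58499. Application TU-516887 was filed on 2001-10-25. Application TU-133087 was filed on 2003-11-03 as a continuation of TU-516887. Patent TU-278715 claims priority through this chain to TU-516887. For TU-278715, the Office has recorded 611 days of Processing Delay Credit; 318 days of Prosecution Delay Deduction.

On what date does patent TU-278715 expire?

August 14, 2026

Earliest priority filing: 25 October 2001.
Base term: 25 October 2001 + 24 years → 25 October 2025.
Processing Delay Credit: +611 days → 28 June 2027.
Prosecution Delay Deduction: −318 days → 14 August 2026.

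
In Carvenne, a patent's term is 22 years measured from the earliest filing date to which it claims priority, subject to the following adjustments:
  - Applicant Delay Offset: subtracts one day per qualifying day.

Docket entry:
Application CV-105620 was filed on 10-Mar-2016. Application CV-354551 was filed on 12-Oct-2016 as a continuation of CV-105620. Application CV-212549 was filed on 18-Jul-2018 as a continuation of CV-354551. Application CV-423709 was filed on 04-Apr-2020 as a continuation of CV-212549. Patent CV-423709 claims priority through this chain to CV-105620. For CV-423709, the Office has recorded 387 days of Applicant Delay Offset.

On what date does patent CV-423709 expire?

Earliest priority filing: 10 March 2016.
Base term: 10 March 2016 + 22 years → 10 March 2038.
Applicant Delay Offset: −387 days → 16 February 2037.

February 16, 2037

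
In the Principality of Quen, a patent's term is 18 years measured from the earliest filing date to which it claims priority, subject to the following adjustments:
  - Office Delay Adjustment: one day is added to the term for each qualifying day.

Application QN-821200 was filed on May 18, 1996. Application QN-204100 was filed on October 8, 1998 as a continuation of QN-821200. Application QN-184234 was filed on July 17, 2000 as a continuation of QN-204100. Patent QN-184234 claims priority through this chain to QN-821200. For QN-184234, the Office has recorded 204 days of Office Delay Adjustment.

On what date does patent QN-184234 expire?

Earliest priority filing: 18 May 1996.
Base term: 18 May 1996 + 18 years → 18 May 2014.
Office Delay Adjustment: +204 days → 8 December 2014.

December 8, 2014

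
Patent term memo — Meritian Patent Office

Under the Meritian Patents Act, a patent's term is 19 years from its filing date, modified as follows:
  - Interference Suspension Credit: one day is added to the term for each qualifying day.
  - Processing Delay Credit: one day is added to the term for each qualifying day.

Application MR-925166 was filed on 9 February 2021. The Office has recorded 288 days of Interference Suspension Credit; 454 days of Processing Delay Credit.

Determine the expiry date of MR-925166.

Base term: filing date + 19 years → 9 February 2040.
Interference Suspension Credit: +288 days → 23 November 2040.
Processing Delay Credit: +454 days → 20 February 2042.

2042-02-20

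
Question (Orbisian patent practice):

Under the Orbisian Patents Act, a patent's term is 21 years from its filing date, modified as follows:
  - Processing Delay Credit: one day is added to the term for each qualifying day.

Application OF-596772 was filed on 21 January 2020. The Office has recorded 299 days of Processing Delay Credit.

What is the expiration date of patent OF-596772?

Base term: filing date + 21 years → 21 January 2041.
Processing Delay Credit: +299 days → 16 November 2041.

November 16, 2041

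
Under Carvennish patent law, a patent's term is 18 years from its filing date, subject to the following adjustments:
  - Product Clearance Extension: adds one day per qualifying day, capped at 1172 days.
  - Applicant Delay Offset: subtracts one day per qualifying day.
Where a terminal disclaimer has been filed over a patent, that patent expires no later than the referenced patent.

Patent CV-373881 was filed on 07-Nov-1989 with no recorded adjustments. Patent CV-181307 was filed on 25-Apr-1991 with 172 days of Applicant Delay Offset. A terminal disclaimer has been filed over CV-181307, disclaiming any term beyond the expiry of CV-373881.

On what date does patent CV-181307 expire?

2007-11-07

Natural term of CV-181307:
  Base: filing + 18 years → 25 April 2009.
  Applicant Delay Offset: −172 days → 4 November 2008.
Expiry of referenced patent CV-373881:
  Base: filing + 18 years → 7 November 2007.
Terminal disclaimer: CV-181307 expires on the earlier of 4 November 2008 and 7 November 2007.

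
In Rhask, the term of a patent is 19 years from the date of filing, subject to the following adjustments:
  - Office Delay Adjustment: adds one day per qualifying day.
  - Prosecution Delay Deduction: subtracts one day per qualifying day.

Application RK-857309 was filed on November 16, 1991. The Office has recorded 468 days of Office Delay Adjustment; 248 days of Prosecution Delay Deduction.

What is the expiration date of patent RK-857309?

Base term: filing date + 19 years → 16 November 2010.
Office Delay Adjustment: +468 days → 27 February 2012.
Prosecution Delay Deduction: −248 days → 24 June 2011.

2011-06-24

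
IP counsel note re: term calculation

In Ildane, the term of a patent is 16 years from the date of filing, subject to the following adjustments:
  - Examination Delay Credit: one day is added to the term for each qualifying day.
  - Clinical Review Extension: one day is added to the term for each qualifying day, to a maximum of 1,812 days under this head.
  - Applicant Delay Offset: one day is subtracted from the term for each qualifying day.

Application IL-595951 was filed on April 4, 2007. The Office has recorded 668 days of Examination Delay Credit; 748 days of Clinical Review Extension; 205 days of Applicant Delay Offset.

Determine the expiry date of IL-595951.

2026-07-28

Base term: filing date + 16 years → 4 April 2023.
Examination Delay Credit: +668 days → 31 January 2025.
Clinical Review Extension: 748 days (within the 1812-day cap) → +748 days → 18 February 2027.
Applicant Delay Offset: −205 days → 28 July 2026.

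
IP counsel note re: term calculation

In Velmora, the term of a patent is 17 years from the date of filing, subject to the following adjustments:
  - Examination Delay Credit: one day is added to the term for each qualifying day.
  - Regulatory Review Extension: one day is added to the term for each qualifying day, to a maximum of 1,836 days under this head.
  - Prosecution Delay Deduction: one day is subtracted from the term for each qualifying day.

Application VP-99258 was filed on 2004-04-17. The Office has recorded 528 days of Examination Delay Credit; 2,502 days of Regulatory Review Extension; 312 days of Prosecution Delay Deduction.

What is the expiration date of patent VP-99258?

Base term: filing date + 17 years → 17 April 2021.
Examination Delay Credit: +528 days → 27 September 2022.
Regulatory Review Extension: 2502 days claimed exceeds the 1836-day cap, so +1836 days → 7 October 2027.
Prosecution Delay Deduction: −312 days → 29 November 2026.

2026-11-29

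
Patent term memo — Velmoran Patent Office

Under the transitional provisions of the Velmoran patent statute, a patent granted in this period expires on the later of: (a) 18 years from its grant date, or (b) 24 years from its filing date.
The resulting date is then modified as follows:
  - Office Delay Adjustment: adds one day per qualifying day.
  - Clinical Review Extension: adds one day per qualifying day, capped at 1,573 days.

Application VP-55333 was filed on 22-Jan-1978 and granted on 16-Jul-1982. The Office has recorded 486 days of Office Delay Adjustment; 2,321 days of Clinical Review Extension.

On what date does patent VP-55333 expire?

September 12, 2007

(a) grant + 18 years → 16 July 2000.
(b) filing + 24 years → 22 January 2002.
Later of the two: 22 January 2002.
Office Delay Adjustment: +486 days → 23 May 2003.
Clinical Review Extension: 2321 days claimed exceeds the 1573-day cap, so +1573 days → 12 September 2007.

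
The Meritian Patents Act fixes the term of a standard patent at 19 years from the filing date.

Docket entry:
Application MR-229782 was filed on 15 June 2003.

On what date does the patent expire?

2022-06-15

Filing date + 19 years → 15 June 2022.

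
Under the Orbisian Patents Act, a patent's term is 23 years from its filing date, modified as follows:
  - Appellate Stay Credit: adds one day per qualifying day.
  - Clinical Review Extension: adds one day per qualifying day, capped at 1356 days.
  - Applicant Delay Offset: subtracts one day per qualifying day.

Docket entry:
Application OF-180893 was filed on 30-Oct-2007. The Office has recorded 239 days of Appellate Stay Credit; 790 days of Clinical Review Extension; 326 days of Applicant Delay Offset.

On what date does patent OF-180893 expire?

Base term: filing date + 23 years → 30 October 2030.
Appellate Stay Credit: +239 days → 26 June 2031.
Clinical Review Extension: 790 days (within the 1356-day cap) → +790 days → 24 August 2033.
Applicant Delay Offset: −326 days → 2 October 2032.

2032-10-02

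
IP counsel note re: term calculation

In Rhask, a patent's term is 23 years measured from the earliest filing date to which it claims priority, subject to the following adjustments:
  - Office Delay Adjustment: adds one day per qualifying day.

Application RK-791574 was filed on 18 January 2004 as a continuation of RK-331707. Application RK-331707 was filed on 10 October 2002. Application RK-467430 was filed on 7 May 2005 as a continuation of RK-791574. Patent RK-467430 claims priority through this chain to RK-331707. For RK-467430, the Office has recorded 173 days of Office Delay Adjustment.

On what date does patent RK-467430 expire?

April 1, 2026

Earliest priority filing: 10 October 2002.
Base term: 10 October 2002 + 23 years → 10 October 2025.
Office Delay Adjustment: +173 days → 1 April 2026.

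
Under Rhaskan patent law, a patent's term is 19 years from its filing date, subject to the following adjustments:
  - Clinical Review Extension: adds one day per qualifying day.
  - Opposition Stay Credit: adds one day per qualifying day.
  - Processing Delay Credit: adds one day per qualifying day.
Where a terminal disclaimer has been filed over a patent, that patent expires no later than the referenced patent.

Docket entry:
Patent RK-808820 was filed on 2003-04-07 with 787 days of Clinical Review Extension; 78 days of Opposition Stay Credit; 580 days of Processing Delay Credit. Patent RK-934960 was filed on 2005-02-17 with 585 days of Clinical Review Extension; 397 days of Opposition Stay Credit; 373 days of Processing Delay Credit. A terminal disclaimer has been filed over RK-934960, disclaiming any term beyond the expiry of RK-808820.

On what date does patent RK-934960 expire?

2026-03-22

Natural term of RK-934960:
  Base: filing + 19 years → 17 February 2024.
  Clinical Review Extension: +585 days → 24 September 2025.
  Opposition Stay Credit: +397 days → 26 October 2026.
  Processing Delay Credit: +373 days → 3 November 2027.
Expiry of referenced patent RK-808820:
  Base: filing + 19 years → 7 April 2022.
  Clinical Review Extension: +787 days → 2 June 2024.
  Opposition Stay Credit: +78 days → 19 August 2024.
  Processing Delay Credit: +580 days → 22 March 2026.
Terminal disclaimer: RK-934960 expires on the earlier of 3 November 2027 and 22 March 2026.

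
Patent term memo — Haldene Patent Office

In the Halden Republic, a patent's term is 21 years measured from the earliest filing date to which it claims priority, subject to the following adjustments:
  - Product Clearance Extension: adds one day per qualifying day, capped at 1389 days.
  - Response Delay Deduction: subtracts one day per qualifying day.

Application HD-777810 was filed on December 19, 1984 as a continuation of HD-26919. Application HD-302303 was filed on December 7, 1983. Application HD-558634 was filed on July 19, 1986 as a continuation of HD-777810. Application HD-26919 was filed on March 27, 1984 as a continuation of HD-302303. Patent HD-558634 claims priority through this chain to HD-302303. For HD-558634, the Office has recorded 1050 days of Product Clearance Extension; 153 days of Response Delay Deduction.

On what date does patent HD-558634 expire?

May 23, 2007

Earliest priority filing: 7 December 1983.
Base term: 7 December 1983 + 21 years → 7 December 2004.
Product Clearance Extension: 1050 days (within the 1389-day cap) → +1050 days → 23 October 2007.
Response Delay Deduction: −153 days → 23 May 2007.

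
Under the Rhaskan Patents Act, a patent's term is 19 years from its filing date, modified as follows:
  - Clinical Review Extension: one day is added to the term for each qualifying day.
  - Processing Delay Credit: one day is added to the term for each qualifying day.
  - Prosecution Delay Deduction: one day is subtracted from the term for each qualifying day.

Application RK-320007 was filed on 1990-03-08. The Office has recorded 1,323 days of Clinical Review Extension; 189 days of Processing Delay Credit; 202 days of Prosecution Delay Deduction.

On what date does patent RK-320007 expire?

Base term: filing date + 19 years → 8 March 2009.
Clinical Review Extension: +1323 days → 21 October 2012.
Processing Delay Credit: +189 days → 28 April 2013.
Prosecution Delay Deduction: −202 days → 8 October 2012.

2012-10-08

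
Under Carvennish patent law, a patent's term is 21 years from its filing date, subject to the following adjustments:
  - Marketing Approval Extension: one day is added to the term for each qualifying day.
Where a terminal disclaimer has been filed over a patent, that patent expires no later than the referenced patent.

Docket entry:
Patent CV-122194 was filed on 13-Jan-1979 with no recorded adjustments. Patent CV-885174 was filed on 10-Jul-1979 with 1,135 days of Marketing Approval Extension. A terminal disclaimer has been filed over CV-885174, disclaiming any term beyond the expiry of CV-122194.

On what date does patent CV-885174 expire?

2000-01-13

Natural term of CV-885174:
  Base: filing + 21 years → 10 July 2000.
  Marketing Approval Extension: +1135 days → 19 August 2003.
Expiry of referenced patent CV-122194:
  Base: filing + 21 years → 13 January 2000.
Terminal disclaimer: CV-885174 expires on the earlier of 19 August 2003 and 13 January 2000.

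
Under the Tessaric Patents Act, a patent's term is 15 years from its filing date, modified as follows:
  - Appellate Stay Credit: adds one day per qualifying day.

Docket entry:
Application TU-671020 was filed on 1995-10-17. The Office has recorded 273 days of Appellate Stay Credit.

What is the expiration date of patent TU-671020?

Base term: filing date + 15 years → 17 October 2010.
Appellate Stay Credit: +273 days → 17 July 2011.

2011-07-17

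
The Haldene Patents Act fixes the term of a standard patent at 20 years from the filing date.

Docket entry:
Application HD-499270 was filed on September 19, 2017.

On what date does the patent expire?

2037-09-19

Filing date + 20 years → 19 September 2037.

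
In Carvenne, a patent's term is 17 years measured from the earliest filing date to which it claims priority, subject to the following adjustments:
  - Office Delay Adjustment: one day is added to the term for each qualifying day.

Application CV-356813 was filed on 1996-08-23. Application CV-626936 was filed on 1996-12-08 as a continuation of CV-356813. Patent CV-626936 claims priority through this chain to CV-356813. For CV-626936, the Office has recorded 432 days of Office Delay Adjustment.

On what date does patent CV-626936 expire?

Earliest priority filing: 23 August 1996.
Base term: 23 August 1996 + 17 years → 23 August 2013.
Office Delay Adjustment: +432 days → 29 October 2014.

October 29, 2014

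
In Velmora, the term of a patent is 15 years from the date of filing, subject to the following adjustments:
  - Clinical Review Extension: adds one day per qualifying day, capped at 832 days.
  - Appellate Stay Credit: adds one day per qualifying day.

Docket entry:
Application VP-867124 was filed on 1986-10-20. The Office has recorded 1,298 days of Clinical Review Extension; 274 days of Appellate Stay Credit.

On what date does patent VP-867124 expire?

October 30, 2004

Base term: filing date + 15 years → 20 October 2001.
Clinical Review Extension: 1298 days claimed exceeds the 832-day cap, so +832 days → 30 January 2004.
Appellate Stay Credit: +274 days → 30 October 2004.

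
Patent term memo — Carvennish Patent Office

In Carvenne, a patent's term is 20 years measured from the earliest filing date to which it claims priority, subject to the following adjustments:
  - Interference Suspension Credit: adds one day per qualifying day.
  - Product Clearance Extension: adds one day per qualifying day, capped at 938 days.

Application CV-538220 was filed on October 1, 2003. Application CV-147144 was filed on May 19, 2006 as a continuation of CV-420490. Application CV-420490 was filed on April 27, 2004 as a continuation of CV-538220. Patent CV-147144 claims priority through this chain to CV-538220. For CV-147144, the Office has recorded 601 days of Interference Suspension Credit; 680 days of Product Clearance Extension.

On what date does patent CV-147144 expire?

2027-04-04

Earliest priority filing: 1 October 2003.
Base term: 1 October 2003 + 20 years → 1 October 2023.
Interference Suspension Credit: +601 days → 24 May 2025.
Product Clearance Extension: 680 days (within the 938-day cap) → +680 days → 4 April 2027.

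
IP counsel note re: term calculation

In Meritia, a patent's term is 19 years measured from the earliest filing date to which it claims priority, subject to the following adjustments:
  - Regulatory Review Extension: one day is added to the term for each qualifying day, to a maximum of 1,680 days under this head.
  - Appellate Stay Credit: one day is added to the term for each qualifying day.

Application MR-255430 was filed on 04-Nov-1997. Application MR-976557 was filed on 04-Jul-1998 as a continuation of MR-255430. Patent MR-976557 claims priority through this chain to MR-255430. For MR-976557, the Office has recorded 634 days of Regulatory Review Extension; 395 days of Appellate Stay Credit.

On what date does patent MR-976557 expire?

Earliest priority filing: 4 November 1997.
Base term: 4 November 1997 + 19 years → 4 November 2016.
Regulatory Review Extension: 634 days (within the 1680-day cap) → +634 days → 31 July 2018.
Appellate Stay Credit: +395 days → 30 August 2019.

2019-08-30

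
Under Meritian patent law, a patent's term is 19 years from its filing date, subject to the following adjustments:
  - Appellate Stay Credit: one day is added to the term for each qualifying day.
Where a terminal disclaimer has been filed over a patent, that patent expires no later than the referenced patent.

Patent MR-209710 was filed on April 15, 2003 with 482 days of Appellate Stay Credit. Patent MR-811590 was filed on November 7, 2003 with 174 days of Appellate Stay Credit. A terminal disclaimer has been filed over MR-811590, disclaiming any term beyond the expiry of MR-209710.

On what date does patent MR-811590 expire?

2023-04-30

Natural term of MR-811590:
  Base: filing + 19 years → 7 November 2022.
  Appellate Stay Credit: +174 days → 30 April 2023.
Expiry of referenced patent MR-209710:
  Base: filing + 19 years → 15 April 2022.
  Appellate Stay Credit: +482 days → 10 August 2023.
Terminal disclaimer: MR-811590 expires on the earlier of 30 April 2023 and 10 August 2023.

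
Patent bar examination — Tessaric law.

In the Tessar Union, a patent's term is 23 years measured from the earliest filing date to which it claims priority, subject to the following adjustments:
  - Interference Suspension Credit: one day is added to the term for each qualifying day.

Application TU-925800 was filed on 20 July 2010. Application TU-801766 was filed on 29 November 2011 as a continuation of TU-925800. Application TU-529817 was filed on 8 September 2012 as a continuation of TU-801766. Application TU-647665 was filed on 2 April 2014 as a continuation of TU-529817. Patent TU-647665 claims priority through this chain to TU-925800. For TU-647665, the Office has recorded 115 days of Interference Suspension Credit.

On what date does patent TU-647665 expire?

Earliest priority filing: 20 July 2010.
Base term: 20 July 2010 + 23 years → 20 July 2033.
Interference Suspension Credit: +115 days → 12 November 2033.

November 12, 2033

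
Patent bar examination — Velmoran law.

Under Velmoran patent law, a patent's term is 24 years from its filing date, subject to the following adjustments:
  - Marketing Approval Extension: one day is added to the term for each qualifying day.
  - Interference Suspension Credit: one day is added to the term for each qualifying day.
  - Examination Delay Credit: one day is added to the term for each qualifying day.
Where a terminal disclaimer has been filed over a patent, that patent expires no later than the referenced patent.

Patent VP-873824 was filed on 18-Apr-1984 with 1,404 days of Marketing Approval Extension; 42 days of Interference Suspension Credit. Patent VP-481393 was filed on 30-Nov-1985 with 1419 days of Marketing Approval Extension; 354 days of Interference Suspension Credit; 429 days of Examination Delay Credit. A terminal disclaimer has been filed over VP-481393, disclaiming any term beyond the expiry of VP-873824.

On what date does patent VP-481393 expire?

April 3, 2012

Natural term of VP-481393:
  Base: filing + 24 years → 30 November 2009.
  Marketing Approval Extension: +1419 days → 19 October 2013.
  Interference Suspension Credit: +354 days → 8 October 2014.
  Examination Delay Credit: +429 days → 11 December 2015.
Expiry of referenced patent VP-873824:
  Base: filing + 24 years → 18 April 2008.
  Marketing Approval Extension: +1404 days → 21 February 2012.
  Interference Suspension Credit: +42 days → 3 April 2012.
Terminal disclaimer: VP-481393 expires on the earlier of 11 December 2015 and 3 April 2012.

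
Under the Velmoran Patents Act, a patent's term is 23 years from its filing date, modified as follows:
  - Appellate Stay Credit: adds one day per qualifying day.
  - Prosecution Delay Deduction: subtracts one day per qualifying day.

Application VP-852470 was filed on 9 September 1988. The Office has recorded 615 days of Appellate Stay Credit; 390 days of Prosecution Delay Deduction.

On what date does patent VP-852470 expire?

Base term: filing date + 23 years → 9 September 2011.
Appellate Stay Credit: +615 days → 16 May 2013.
Prosecution Delay Deduction: −390 days → 21 April 2012.

April 21, 2012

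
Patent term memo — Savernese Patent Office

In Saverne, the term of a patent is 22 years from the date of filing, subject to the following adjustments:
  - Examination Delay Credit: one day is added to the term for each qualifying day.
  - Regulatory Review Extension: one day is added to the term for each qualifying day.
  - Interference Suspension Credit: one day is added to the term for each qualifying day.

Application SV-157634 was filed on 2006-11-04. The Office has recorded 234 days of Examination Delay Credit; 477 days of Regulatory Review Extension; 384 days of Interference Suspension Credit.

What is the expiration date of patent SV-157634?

Base term: filing date + 22 years → 4 November 2028.
Examination Delay Credit: +234 days → 26 June 2029.
Regulatory Review Extension: +477 days → 16 October 2030.
Interference Suspension Credit: +384 days → 4 November 2031.

November 4, 2031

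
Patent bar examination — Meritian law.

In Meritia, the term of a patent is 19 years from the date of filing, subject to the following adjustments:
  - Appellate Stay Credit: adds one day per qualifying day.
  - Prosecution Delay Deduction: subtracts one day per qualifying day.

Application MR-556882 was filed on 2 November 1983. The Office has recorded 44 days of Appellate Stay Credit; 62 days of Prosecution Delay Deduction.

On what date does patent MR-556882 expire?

Base term: filing date + 19 years → 2 November 2002.
Appellate Stay Credit: +44 days → 16 December 2002.
Prosecution Delay Deduction: −62 days → 15 October 2002.

2002-10-15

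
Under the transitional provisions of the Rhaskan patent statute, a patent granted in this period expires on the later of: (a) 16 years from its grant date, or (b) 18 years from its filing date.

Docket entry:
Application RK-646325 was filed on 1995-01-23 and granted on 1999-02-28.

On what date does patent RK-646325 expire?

(a) grant + 16 years → 28 February 2015.
(b) filing + 18 years → 23 January 2013.
Later of the two: 28 February 2015.

February 28, 2015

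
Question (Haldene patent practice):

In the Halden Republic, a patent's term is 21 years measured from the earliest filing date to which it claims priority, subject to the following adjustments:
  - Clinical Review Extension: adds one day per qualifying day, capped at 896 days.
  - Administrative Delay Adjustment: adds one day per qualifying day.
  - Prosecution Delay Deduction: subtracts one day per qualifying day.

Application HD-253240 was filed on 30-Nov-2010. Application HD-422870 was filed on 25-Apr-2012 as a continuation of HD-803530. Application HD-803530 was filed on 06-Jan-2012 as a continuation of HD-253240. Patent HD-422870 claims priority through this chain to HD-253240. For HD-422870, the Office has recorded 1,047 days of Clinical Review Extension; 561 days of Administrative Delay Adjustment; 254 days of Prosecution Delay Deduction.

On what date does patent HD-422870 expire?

Earliest priority filing: 30 November 2010.
Base term: 30 November 2010 + 21 years → 30 November 2031.
Clinical Review Extension: 1047 days claimed exceeds the 896-day cap, so +896 days → 14 May 2034.
Administrative Delay Adjustment: +561 days → 26 November 2035.
Prosecution Delay Deduction: −254 days → 17 March 2035.

2035-03-17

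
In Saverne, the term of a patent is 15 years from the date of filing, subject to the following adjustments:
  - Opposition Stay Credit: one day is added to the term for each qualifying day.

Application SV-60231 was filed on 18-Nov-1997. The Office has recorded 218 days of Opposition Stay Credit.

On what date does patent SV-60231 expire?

June 24, 2013

Base term: filing date + 15 years → 18 November 2012.
Opposition Stay Credit: +218 days → 24 June 2013.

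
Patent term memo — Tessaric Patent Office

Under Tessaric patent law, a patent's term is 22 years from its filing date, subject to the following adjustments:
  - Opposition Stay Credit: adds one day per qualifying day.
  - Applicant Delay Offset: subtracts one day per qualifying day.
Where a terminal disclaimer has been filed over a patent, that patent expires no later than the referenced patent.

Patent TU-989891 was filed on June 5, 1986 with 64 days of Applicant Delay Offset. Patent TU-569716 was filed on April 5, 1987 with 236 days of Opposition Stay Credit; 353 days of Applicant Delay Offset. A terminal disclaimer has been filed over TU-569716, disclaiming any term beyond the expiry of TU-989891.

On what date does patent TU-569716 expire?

Natural term of TU-569716:
  Base: filing + 22 years → 5 April 2009.
  Opposition Stay Credit: +236 days → 27 November 2009.
  Applicant Delay Offset: −353 days → 9 December 2008.
Expiry of referenced patent TU-989891:
  Base: filing + 22 years → 5 June 2008.
  Applicant Delay Offset: −64 days → 2 April 2008.
Terminal disclaimer: TU-569716 expires on the earlier of 9 December 2008 and 2 April 2008.

2008-04-02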